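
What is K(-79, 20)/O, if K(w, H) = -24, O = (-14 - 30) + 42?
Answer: 12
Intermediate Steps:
O = -2 (O = -44 + 42 = -2)
K(-79, 20)/O = -24/(-2) = -½*(-24) = 12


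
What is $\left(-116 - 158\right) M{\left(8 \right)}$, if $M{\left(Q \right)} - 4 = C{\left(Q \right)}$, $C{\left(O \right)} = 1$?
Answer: $-1370$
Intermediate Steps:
$M{\left(Q \right)} = 5$ ($M{\left(Q \right)} = 4 + 1 = 5$)
$\left(-116 - 158\right) M{\left(8 \right)} = \left(-116 - 158\right) 5 = \left(-274\right) 5 = -1370$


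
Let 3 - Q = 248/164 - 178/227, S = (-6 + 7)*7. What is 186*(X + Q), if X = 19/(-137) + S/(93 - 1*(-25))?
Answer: 30679694577/75228481 ≈ 407.82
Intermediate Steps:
S = 7 (S = 1*7 = 7)
X = -1283/16166 (X = 19/(-137) + 7/(93 - 1*(-25)) = 19*(-1/137) + 7/(93 + 25) = -19/137 + 7/118 = -1283/16166 ≈ -0.079364)
Q = 21145/9307 (Q = 3 - (248/164 - 178/227) = 3 - (248*(1/164) - 178*1/227) = 3 - (62/41 - 178/227) = 3 - 1*6776/9307 = 3 - 6776/9307 = 21145/9307 ≈ 2.2719)
186*(X + Q) = 186*(-1283/16166 + 21145/9307) = 186*(329889189/150456962) = 30679694577/75228481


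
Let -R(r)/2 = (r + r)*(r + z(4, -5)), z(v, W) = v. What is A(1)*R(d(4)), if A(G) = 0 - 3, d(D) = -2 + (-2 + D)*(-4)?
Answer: 720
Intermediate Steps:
d(D) = 6 - 4*D (d(D) = -2 + (8 - 4*D) = 6 - 4*D)
R(r) = -4*r*(4 + r) (R(r) = -2*(r + r)*(r + 4) = -2*2*r*(4 + r) = -4*r*(4 + r))
A(G) = -3
A(1)*R(d(4)) = -(-12)*(6 - 4*4)*(4 + (6 - 4*4)) = -(-12)*(6 - 16)*(4 + (6 - 16)) = -(-12)*(-10)*(4 - 10) = -(-12)*(-10)*(-6) = -3*(-240) = 720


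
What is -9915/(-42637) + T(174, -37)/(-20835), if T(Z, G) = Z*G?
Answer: 160358677/296113965 ≈ 0.54154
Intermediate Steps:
T(Z, G) = G*Z
-9915/(-42637) + T(174, -37)/(-20835) = -9915/(-42637) - 37*174/(-20835) = -9915*(-1/42637) - 6438*(-1/20835) = 9915/42637 + 2146/6945 = 160358677/296113965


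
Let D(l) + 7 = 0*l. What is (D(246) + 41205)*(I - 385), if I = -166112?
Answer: -6859343406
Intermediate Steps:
D(l) = -7 (D(l) = -7 + 0*l = -7 + 0 = -7)
(D(246) + 41205)*(I - 385) = (-7 + 41205)*(-166112 - 385) = 41198*(-166497) = -6859343406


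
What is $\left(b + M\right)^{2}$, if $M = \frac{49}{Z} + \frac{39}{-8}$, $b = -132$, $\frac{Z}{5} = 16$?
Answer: $\frac{118831801}{6400} \approx 18567.0$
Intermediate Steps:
$Z = 80$ ($Z = 5 \cdot 16 = 80$)
$M = - \frac{341}{80}$ ($M = \frac{49}{80} + \frac{39}{-8} = 49 \cdot \frac{1}{80} + 39 \left(- \frac{1}{8}\right) = \frac{49}{80} - \frac{39}{8} = - \frac{341}{80} \approx -4.2625$)
$\left(b + M\right)^{2} = \left(-132 - \frac{341}{80}\right)^{2} = \left(- \frac{10901}{80}\right)^{2} = \frac{118831801}{6400}$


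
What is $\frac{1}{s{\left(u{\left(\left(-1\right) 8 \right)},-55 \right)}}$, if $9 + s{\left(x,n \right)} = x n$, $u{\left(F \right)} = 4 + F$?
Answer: $\frac{1}{211} \approx 0.0047393$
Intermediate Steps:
$s{\left(x,n \right)} = -9 + n x$ ($s{\left(x,n \right)} = -9 + x n = -9 + n x$)
$\frac{1}{s{\left(u{\left(\left(-1\right) 8 \right)},-55 \right)}} = \frac{1}{-9 - 55 \left(4 - 8\right)} = \frac{1}{-9 - -220} = \frac{1}{-9 + 220} = \frac{1}{211}$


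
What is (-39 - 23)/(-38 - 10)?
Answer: 31/24 ≈ 1.2917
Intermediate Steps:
(-39 - 23)/(-38 - 10) = -62/(-48) = -1/48*(-62) = 31/24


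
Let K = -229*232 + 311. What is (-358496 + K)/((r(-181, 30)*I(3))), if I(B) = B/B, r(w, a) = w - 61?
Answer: 411313/242 ≈ 1699.6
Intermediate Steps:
r(w, a) = -61 + w
I(B) = 1
K = -52817 (K = -53128 + 311 = -52817)
(-358496 + K)/((r(-181, 30)*I(3))) = (-358496 - 52817)/(((-61 - 181)*1)) = -411313/((-242*1)) = -411313/(-242) = -411313*(-1/242) = 411313/242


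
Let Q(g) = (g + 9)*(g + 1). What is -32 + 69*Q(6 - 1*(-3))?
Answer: 12388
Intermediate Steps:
Q(g) = (1 + g)*(9 + g) (Q(g) = (9 + g)*(1 + g) = (1 + g)*(9 + g))
-32 + 69*Q(6 - 1*(-3)) = -32 + 69*(9 + (6 - 1*(-3))**2 + 10*(6 - 1*(-3))) = -32 + 69*(9 + (6 + 3)**2 + 10*(6 + 3)) = -32 + 69*(9 + 9**2 + 10*9) = -32 + 69*(9 + 81 + 90) = -32 + 69*180 = -32 + 12420 = 12388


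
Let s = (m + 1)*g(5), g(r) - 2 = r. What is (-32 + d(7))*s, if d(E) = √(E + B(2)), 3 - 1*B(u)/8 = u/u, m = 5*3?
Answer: -3584 + 112*√23 ≈ -3046.9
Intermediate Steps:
m = 15
B(u) = 16 (B(u) = 24 - 8*u/u = 24 - 8*1 = 24 - 8 = 16)
g(r) = 2 + r
d(E) = √(16 + E) (d(E) = √(E + 16) = √(16 + E))
s = 112 (s = (15 + 1)*(2 + 5) = 16*7 = 112)
(-32 + d(7))*s = (-32 + √(16 + 7))*112 = (-32 + √23)*112 = -3584 + 112*√23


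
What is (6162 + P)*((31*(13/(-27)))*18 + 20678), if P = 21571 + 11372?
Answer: 798106980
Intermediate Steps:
P = 32943
(6162 + P)*((31*(13/(-27)))*18 + 20678) = (6162 + 32943)*((31*(13/(-27)))*18 + 20678) = 39105*((31*(13*(-1/27)))*18 + 20678) = 39105*((31*(-13/27))*18 + 20678) = 39105*(-403/27*18 + 20678) = 39105*(-806/3 + 20678) = 39105*(61228/3) = 798106980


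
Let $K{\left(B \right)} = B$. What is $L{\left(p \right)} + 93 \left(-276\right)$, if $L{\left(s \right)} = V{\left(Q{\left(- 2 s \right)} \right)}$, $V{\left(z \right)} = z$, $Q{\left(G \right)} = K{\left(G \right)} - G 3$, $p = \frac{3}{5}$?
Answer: $- \frac{128328}{5} \approx -25666.0$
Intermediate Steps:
$p = \frac{3}{5}$ ($p = 3 \cdot \frac{1}{5} = \frac{3}{5} \approx 0.6$)
$Q{\left(G \right)} = - 2 G$ ($Q{\left(G \right)} = G - G 3 = G - 3 G = - 2 G$)
$L{\left(s \right)} = 4 s$ ($L{\left(s \right)} = - 2 \left(- 2 s\right) = 4 s$)
$L{\left(p \right)} + 93 \left(-276\right) = 4 \cdot \frac{3}{5} + 93 \left(-276\right) = \frac{12}{5} - 25668 = - \frac{128328}{5}$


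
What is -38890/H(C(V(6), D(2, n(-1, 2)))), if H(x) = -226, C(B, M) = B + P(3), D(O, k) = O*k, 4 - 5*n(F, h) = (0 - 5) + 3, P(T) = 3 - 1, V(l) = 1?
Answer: 19445/113 ≈ 172.08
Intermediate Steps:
P(T) = 2
n(F, h) = 6/5 (n(F, h) = ⅘ - ((0 - 5) + 3)/5 = ⅘ - (-5 + 3)/5 = ⅘ - ⅕*(-2) = ⅘ + ⅖ = 6/5)
C(B, M) = 2 + B (C(B, M) = B + 2 = 2 + B)
-38890/H(C(V(6), D(2, n(-1, 2)))) = -38890/(-226) = -38890*(-1/226) = 19445/113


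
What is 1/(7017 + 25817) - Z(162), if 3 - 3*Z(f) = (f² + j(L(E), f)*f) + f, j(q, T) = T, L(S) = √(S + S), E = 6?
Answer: 576203867/32834 ≈ 17549.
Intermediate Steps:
L(S) = √2*√S (L(S) = √(2*S) = √2*√S)
Z(f) = 1 - 2*f²/3 - f/3 (Z(f) = 1 - ((f² + f*f) + f)/3 = 1 - ((f² + f²) + f)/3 = 1 - (2*f² + f)/3 = 1 - (f + 2*f²)/3 = 1 + (-2*f²/3 - f/3) = 1 - 2*f²/3 - f/3)
1/(7017 + 25817) - Z(162) = 1/(7017 + 25817) - (1 - ⅔*162² - ⅓*162) = 1/32834 - (1 - ⅔*26244 - 54) = 1/32834 - (1 - 17496 - 54) = 1/32834 - 1*(-17549) = 1/32834 + 17549 = 576203867/32834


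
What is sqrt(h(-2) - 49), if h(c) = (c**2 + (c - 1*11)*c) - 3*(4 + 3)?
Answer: 2*I*sqrt(10) ≈ 6.3246*I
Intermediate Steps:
h(c) = -21 + c**2 + c*(-11 + c) (h(c) = (c**2 + (c - 11)*c) - 3*7 = (c**2 + (-11 + c)*c) - 21 = (c**2 + c*(-11 + c)) - 21 = -21 + c**2 + c*(-11 + c))
sqrt(h(-2) - 49) = sqrt((-21 - 11*(-2) + 2*(-2)**2) - 49) = sqrt((-21 + 22 + 2*4) - 49) = sqrt((-21 + 22 + 8) - 49) = sqrt(9 - 49) = sqrt(-40) = 2*I*sqrt(10)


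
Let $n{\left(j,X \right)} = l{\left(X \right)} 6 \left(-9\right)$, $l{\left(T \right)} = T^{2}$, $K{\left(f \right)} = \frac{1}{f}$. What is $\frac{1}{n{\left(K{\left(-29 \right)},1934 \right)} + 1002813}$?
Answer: $- \frac{1}{200976411} \approx -4.9757 \cdot 10^{-9}$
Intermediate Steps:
$n{\left(j,X \right)} = - 54 X^{2}$ ($n{\left(j,X \right)} = X^{2} \cdot 6 \left(-9\right) = 6 X^{2} \left(-9\right) = - 54 X^{2}$)
$\frac{1}{n{\left(K{\left(-29 \right)},1934 \right)} + 1002813} = \frac{1}{- 54 \cdot 1934^{2} + 1002813} = \frac{1}{\left(-54\right) 3740356 + 1002813} = \frac{1}{-201979224 + 1002813} = \frac{1}{-200976411} = - \frac{1}{200976411}$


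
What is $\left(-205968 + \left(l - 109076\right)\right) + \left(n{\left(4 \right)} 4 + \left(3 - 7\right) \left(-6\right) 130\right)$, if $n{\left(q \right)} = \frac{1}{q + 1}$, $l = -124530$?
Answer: $- \frac{2182266}{5} \approx -4.3645 \cdot 10^{5}$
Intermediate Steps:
$n{\left(q \right)} = \frac{1}{1 + q}$
$\left(-205968 + \left(l - 109076\right)\right) + \left(n{\left(4 \right)} 4 + \left(3 - 7\right) \left(-6\right) 130\right) = \left(-205968 - 233606\right) + \left(\frac{1}{1 + 4} \cdot 4 + \left(3 - 7\right) \left(-6\right) 130\right) = \left(-205968 - 233606\right) + \left(\frac{1}{5} \cdot 4 + \left(-4\right) \left(-6\right) 130\right) = \left(-205968 - 233606\right) + \left(\frac{1}{5} \cdot 4 + 24 \cdot 130\right) = -439574 + \left(\frac{4}{5} + 3120\right) = -439574 + \frac{15604}{5} = - \frac{2182266}{5}$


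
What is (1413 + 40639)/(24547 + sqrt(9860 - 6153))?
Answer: 516125222/301275751 - 21026*sqrt(3707)/301275751 ≈ 1.7089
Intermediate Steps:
(1413 + 40639)/(24547 + sqrt(9860 - 6153)) = 42052/(24547 + sqrt(3707))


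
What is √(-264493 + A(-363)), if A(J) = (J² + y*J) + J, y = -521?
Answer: 2*√14009 ≈ 236.72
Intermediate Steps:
A(J) = J² - 520*J (A(J) = (J² - 521*J) + J = J² - 520*J)
√(-264493 + A(-363)) = √(-264493 - 363*(-520 - 363)) = √(-264493 - 363*(-883)) = √(-264493 + 320529) = √56036 = 2*√14009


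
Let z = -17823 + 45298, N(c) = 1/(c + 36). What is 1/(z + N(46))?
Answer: 82/2252951 ≈ 3.6397e-5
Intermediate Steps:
N(c) = 1/(36 + c)
z = 27475
1/(z + N(46)) = 1/(27475 + 1/(36 + 46)) = 1/(27475 + 1/82) = 1/(2252951/82) = 82/2252951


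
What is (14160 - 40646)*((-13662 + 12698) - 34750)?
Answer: 945921004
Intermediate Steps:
(14160 - 40646)*((-13662 + 12698) - 34750) = -26486*(-964 - 34750) = -26486*(-35714) = 945921004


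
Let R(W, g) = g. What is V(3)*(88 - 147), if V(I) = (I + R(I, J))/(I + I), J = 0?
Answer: -59/2 ≈ -29.500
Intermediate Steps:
V(I) = ½ (V(I) = (I + 0)/(I + I) = I/((2*I)) = I*(1/(2*I)) = ½)
V(3)*(88 - 147) = (88 - 147)/2 = (½)*(-59) = -59/2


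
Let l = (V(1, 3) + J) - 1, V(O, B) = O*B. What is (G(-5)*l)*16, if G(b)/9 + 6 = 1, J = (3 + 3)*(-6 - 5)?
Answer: 46080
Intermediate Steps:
V(O, B) = B*O
J = -66 (J = 6*(-11) = -66)
G(b) = -45 (G(b) = -54 + 9*1 = -54 + 9 = -45)
l = -64 (l = (3*1 - 66) - 1 = (3 - 66) - 1 = -63 - 1 = -64)
(G(-5)*l)*16 = -45*(-64)*16 = 2880*16 = 46080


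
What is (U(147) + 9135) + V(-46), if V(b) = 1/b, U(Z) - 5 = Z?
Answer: 427201/46 ≈ 9287.0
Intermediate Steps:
U(Z) = 5 + Z
(U(147) + 9135) + V(-46) = ((5 + 147) + 9135) + 1/(-46) = (152 + 9135) - 1/46 = 9287 - 1/46 = 427201/46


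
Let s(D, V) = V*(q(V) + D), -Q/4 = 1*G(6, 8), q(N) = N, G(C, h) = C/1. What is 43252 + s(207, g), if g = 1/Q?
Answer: 24908185/576 ≈ 43243.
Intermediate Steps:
G(C, h) = C (G(C, h) = C*1 = C)
Q = -24 (Q = -4*6 = -24)
g = -1/24 (g = 1/(-24) = -1/24 ≈ -0.041667)
s(D, V) = V*(D + V) (s(D, V) = V*(V + D) = V*(D + V))
43252 + s(207, g) = 43252 - (207 - 1/24)/24 = 43252 - 1/24*4967/24 = 43252 - 4967/576 = 24908185/576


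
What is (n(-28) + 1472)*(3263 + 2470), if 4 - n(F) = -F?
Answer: 8301384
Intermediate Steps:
n(F) = 4 + F (n(F) = 4 - (-1)*F = 4 + F)
(n(-28) + 1472)*(3263 + 2470) = ((4 - 28) + 1472)*(3263 + 2470) = (-24 + 1472)*5733 = 1448*5733 = 8301384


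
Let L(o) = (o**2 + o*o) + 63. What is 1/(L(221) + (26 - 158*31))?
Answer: 1/92873 ≈ 1.0767e-5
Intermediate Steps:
L(o) = 63 + 2*o**2 (L(o) = (o**2 + o**2) + 63 = 2*o**2 + 63 = 63 + 2*o**2)
1/(L(221) + (26 - 158*31)) = 1/((63 + 2*221**2) + (26 - 158*31)) = 1/((63 + 2*48841) + (26 - 4898)) = 1/((63 + 97682) - 4872) = 1/(97745 - 4872) = 1/92873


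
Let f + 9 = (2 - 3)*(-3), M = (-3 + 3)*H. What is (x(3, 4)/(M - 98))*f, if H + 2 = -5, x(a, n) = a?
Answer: 9/49 ≈ 0.18367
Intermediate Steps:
H = -7 (H = -2 - 5 = -7)
M = 0 (M = (-3 + 3)*(-7) = 0*(-7) = 0)
f = -6 (f = -9 + (2 - 3)*(-3) = -9 - 1*(-3) = -9 + 3 = -6)
(x(3, 4)/(M - 98))*f = (3/(0 - 98))*(-6) = (3/(-98))*(-6) = -1/98*3*(-6) = -3/98*(-6) = 9/49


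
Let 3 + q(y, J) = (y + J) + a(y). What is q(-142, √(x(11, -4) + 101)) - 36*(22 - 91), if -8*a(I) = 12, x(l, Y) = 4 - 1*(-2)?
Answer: 4675/2 + √107 ≈ 2347.8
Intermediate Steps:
x(l, Y) = 6 (x(l, Y) = 4 + 2 = 6)
a(I) = -3/2 (a(I) = -⅛*12 = -3/2)
q(y, J) = -9/2 + J + y (q(y, J) = -3 + ((y + J) - 3/2) = -3 + ((J + y) - 3/2) = -3 + (-3/2 + J + y) = -9/2 + J + y)
q(-142, √(x(11, -4) + 101)) - 36*(22 - 91) = (-9/2 + √(6 + 101) - 142) - 36*(22 - 91) = (-9/2 + √107 - 142) - 36*(-69) = (-293/2 + √107) - 1*(-2484) = (-293/2 + √107) + 2484 = 4675/2 + √107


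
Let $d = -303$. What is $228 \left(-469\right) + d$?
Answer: $-107235$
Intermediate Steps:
$228 \left(-469\right) + d = 228 \left(-469\right) - 303 = -106932 - 303 = -107235$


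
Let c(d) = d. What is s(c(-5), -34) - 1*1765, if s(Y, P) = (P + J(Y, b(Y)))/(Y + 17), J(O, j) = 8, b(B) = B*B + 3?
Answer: -10603/6 ≈ -1767.2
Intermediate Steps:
b(B) = 3 + B² (b(B) = B² + 3 = 3 + B²)
s(Y, P) = (8 + P)/(17 + Y) (s(Y, P) = (P + 8)/(Y + 17) = (8 + P)/(17 + Y))
s(c(-5), -34) - 1*1765 = (8 - 34)/(17 - 5) - 1*1765 = -26/12 - 1765 = (1/12)*(-26) - 1765 = -13/6 - 1765 = -10603/6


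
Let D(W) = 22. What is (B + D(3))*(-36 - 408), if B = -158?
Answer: 60384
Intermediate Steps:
(B + D(3))*(-36 - 408) = (-158 + 22)*(-36 - 408) = -136*(-444) = 60384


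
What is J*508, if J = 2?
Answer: 1016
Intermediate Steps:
J*508 = 2*508 = 1016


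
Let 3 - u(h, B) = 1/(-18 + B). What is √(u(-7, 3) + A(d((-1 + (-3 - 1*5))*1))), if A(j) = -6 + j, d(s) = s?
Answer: I*√2685/15 ≈ 3.4545*I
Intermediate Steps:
u(h, B) = 3 - 1/(-18 + B)
√(u(-7, 3) + A(d((-1 + (-3 - 1*5))*1))) = √((-55 + 3*3)/(-18 + 3) + (-6 + (-1 + (-3 - 1*5))*1)) = √((-55 + 9)/(-15) + (-6 + (-1 + (-3 - 5))*1)) = √(-1/15*(-46) + (-6 + (-1 - 8)*1)) = √(46/15 + (-6 - 9*1)) = √(46/15 + (-6 - 9)) = √(46/15 - 15) = √(-179/15) = I*√2685/15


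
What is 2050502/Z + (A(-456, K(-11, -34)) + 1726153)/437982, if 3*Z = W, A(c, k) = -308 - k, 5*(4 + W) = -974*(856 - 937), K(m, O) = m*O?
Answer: 2267889884019/5757565378 ≈ 393.90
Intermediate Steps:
K(m, O) = O*m
W = 78874/5 (W = -4 + (-974*(856 - 937))/5 = -4 + (-974*(-81))/5 = -4 + (⅕)*78894 = -4 + 78894/5 = 78874/5 ≈ 15775.)
Z = 78874/15 (Z = (⅓)*(78874/5) = 78874/15 ≈ 5258.3)
2050502/Z + (A(-456, K(-11, -34)) + 1726153)/437982 = 2050502/(78874/15) + ((-308 - (-34)*(-11)) + 1726153)/437982 = 2050502*(15/78874) + ((-308 - 1*374) + 1726153)*(1/437982) = 15378765/39437 + ((-308 - 374) + 1726153)*(1/437982) = 15378765/39437 + (-682 + 1726153)*(1/437982) = 15378765/39437 + 1725471*(1/437982) = 15378765/39437 + 575157/145994 = 2267889884019/5757565378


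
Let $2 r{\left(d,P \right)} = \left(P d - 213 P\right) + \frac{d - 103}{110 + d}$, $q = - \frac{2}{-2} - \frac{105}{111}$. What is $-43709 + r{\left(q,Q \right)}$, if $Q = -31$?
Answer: $- \frac{12176304557}{301328} \approx -40409.0$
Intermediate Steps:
$q = \frac{2}{37}$ ($q = \left(-2\right) \left(- \frac{1}{2}\right) - \frac{35}{37} = 1 - \frac{35}{37} = \frac{2}{37} \approx 0.054054$)
$r{\left(d,P \right)} = - \frac{213 P}{2} + \frac{P d}{2} + \frac{-103 + d}{2 \left(110 + d\right)}$ ($r{\left(d,P \right)} = \frac{\left(P d - 213 P\right) + \frac{d - 103}{110 + d}}{2} = \frac{\left(- 213 P + P d\right) + \frac{-103 + d}{110 + d}}{2} = \frac{- 213 P + P d + \frac{-103 + d}{110 + d}}{2} = - \frac{213 P}{2} + \frac{P d}{2} + \frac{-103 + d}{2 \left(110 + d\right)}$)
$-43709 + r{\left(q,Q \right)} = -43709 + \frac{-103 + \frac{2}{37} - -726330 - 31 \left(\frac{2}{37}\right)^{2} - \left(-3193\right) \frac{2}{37}}{2 \left(110 + \frac{2}{37}\right)} = -43709 + \frac{-103 + \frac{2}{37} + 726330 - \frac{124}{1369} + \frac{6386}{37}}{2 \cdot \frac{4072}{37}} = -43709 + \frac{1}{2} \cdot \frac{37}{4072} \left(-103 + \frac{2}{37} + 726330 - \frac{124}{1369} + \frac{6386}{37}\right) = -43709 + \frac{1}{2} \cdot \frac{37}{4072} \cdot \frac{994440995}{1369} = -43709 + \frac{994440995}{301328} = - \frac{12176304557}{301328}$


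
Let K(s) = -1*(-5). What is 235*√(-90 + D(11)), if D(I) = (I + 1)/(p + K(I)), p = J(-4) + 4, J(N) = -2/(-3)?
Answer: 705*I*√8294/29 ≈ 2214.0*I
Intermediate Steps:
K(s) = 5
J(N) = ⅔ (J(N) = -2*(-⅓) = ⅔)
p = 14/3 (p = ⅔ + 4 = 14/3 ≈ 4.6667)
D(I) = 3/29 + 3*I/29 (D(I) = (I + 1)/(14/3 + 5) = (1 + I)/(29/3) = (1 + I)*(3/29) = 3/29 + 3*I/29)
235*√(-90 + D(11)) = 235*√(-90 + (3/29 + (3/29)*11)) = 235*√(-90 + (3/29 + 33/29)) = 235*√(-90 + 36/29) = 235*√(-2574/29) = 235*(3*I*√8294/29) = 705*I*√8294/29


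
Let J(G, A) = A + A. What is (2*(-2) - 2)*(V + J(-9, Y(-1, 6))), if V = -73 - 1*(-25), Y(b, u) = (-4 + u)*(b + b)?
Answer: 336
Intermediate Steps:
Y(b, u) = 2*b*(-4 + u) (Y(b, u) = (-4 + u)*(2*b) = 2*b*(-4 + u))
J(G, A) = 2*A
V = -48 (V = -73 + 25 = -48)
(2*(-2) - 2)*(V + J(-9, Y(-1, 6))) = (2*(-2) - 2)*(-48 + 2*(2*(-1)*(-4 + 6))) = (-4 - 2)*(-48 + 2*(2*(-1)*2)) = -6*(-48 + 2*(-4)) = -6*(-48 - 8) = -6*(-56) = 336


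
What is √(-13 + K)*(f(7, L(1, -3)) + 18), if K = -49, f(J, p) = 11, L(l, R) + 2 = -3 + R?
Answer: 29*I*√62 ≈ 228.35*I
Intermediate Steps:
L(l, R) = -5 + R (L(l, R) = -2 + (-3 + R) = -5 + R)
√(-13 + K)*(f(7, L(1, -3)) + 18) = √(-13 - 49)*(11 + 18) = √(-62)*29 = (I*√62)*29 = 29*I*√62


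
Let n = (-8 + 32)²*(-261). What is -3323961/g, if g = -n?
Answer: -369329/16704 ≈ -22.110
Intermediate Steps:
n = -150336 (n = 24²*(-261) = 576*(-261) = -150336)
g = 150336 (g = -1*(-150336) = 150336)
-3323961/g = -3323961/150336 = -3323961*1/150336 = -369329/16704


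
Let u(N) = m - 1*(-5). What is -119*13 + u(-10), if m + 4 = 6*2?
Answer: -1534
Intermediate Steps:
m = 8 (m = -4 + 6*2 = -4 + 12 = 8)
u(N) = 13 (u(N) = 8 - 1*(-5) = 8 + 5 = 13)
-119*13 + u(-10) = -119*13 + 13 = -1547 + 13 = -1534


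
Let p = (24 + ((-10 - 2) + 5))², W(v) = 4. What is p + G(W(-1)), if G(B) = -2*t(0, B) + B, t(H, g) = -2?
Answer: 297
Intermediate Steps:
G(B) = 4 + B (G(B) = -2*(-2) + B = 4 + B)
p = 289 (p = (24 + (-12 + 5))² = (24 - 7)² = 17² = 289)
p + G(W(-1)) = 289 + (4 + 4) = 289 + 8 = 297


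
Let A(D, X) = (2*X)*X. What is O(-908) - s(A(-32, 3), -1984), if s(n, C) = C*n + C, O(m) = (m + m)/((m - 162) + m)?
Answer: 37282252/989 ≈ 37697.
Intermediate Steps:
O(m) = 2*m/(-162 + 2*m) (O(m) = (2*m)/((-162 + m) + m) = (2*m)/(-162 + 2*m) = 2*m/(-162 + 2*m))
A(D, X) = 2*X²
s(n, C) = C + C*n
O(-908) - s(A(-32, 3), -1984) = -908/(-81 - 908) - (-1984)*(1 + 2*3²) = -908/(-989) - (-1984)*(1 + 2*9) = -908*(-1/989) - (-1984)*(1 + 18) = 908/989 - (-1984)*19 = 908/989 - 1*(-37696) = 908/989 + 37696 = 37282252/989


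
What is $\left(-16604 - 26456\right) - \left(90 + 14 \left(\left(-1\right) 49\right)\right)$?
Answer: $-42464$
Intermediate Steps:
$\left(-16604 - 26456\right) - \left(90 + 14 \left(\left(-1\right) 49\right)\right) = -43060 - -596 = -43060 + \left(686 - 90\right) = -43060 + 596 = -42464$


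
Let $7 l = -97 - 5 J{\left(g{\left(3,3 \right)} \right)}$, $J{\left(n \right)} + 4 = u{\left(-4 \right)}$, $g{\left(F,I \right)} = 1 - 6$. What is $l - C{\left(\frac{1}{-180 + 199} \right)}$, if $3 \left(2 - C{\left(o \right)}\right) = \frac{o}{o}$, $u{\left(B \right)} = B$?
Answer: $- \frac{206}{21} \approx -9.8095$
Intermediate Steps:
$g{\left(F,I \right)} = -5$ ($g{\left(F,I \right)} = 1 - 6 = -5$)
$J{\left(n \right)} = -8$ ($J{\left(n \right)} = -4 - 4 = -8$)
$C{\left(o \right)} = \frac{5}{3}$ ($C{\left(o \right)} = 2 - \frac{o \frac{1}{o}}{3} = 2 - \frac{1}{3} = \frac{5}{3}$)
$l = - \frac{57}{7}$ ($l = \frac{-97 - -40}{7} = \frac{-97 + 40}{7} = \frac{1}{7} \left(-57\right) = - \frac{57}{7} \approx -8.1429$)
$l - C{\left(\frac{1}{-180 + 199} \right)} = - \frac{57}{7} - \frac{5}{3} = - \frac{206}{21}$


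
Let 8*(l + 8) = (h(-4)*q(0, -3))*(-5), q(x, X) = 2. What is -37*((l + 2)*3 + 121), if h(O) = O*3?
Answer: -5476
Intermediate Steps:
h(O) = 3*O
l = 7 (l = -8 + (((3*(-4))*2)*(-5))/8 = -8 + (-12*2*(-5))/8 = -8 + (-24*(-5))/8 = -8 + (⅛)*120 = -8 + 15 = 7)
-37*((l + 2)*3 + 121) = -37*((7 + 2)*3 + 121) = -37*(9*3 + 121) = -37*(27 + 121) = -37*148 = -5476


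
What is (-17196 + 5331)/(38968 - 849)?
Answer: -11865/38119 ≈ -0.31126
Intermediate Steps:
(-17196 + 5331)/(38968 - 849) = -11865/38119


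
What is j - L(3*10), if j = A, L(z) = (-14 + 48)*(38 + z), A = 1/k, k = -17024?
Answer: -39359489/17024 ≈ -2312.0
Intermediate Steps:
A = -1/17024 (A = 1/(-17024) = -1/17024 ≈ -5.8741e-5)
L(z) = 1292 + 34*z (L(z) = 34*(38 + z) = 1292 + 34*z)
j = -1/17024 ≈ -5.8741e-5
j - L(3*10) = -1/17024 - (1292 + 34*(3*10)) = -1/17024 - (1292 + 34*30) = -1/17024 - (1292 + 1020) = -1/17024 - 1*2312 = -1/17024 - 2312 = -39359489/17024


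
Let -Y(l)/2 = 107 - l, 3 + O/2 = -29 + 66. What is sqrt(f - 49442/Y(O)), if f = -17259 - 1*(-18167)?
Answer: sqrt(2345187)/39 ≈ 39.267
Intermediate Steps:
f = 908 (f = -17259 + 18167 = 908)
O = 68 (O = -6 + 2*(-29 + 66) = -6 + 2*37 = -6 + 74 = 68)
Y(l) = -214 + 2*l (Y(l) = -2*(107 - l) = -214 + 2*l)
sqrt(f - 49442/Y(O)) = sqrt(908 - 49442/(-214 + 2*68)) = sqrt(908 - 49442/(-214 + 136)) = sqrt(908 - 49442/(-78)) = sqrt(908 - 49442*(-1/78)) = sqrt(908 + 24721/39) = sqrt(60133/39) = sqrt(2345187)/39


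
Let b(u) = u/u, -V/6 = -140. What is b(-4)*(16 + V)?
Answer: 856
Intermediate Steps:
V = 840 (V = -6*(-140) = 840)
b(u) = 1
b(-4)*(16 + V) = 1*(16 + 840) = 1*856 = 856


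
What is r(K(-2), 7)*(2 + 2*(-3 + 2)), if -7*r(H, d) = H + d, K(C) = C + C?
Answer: 0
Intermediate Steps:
K(C) = 2*C
r(H, d) = -H/7 - d/7 (r(H, d) = -(H + d)/7 = -H/7 - d/7)
r(K(-2), 7)*(2 + 2*(-3 + 2)) = (-2*(-2)/7 - ⅐*7)*(2 + 2*(-3 + 2)) = (-⅐*(-4) - 1)*(2 + 2*(-1)) = (4/7 - 1)*(2 - 2) = -3/7*0 = 0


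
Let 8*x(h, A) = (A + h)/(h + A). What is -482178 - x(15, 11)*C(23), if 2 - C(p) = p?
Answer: -3857403/8 ≈ -4.8218e+5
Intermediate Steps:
C(p) = 2 - p
x(h, A) = ⅛ (x(h, A) = ((A + h)/(h + A))/8 = ((A + h)/(A + h))/8 = (⅛)*1 = ⅛)
-482178 - x(15, 11)*C(23) = -482178 - (2 - 1*23)/8 = -482178 - (2 - 23)/8 = -482178 - (-21)/8 = -482178 - 1*(-21/8) = -482178 + 21/8 = -3857403/8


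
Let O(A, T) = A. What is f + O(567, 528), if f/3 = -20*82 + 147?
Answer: -3912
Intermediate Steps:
f = -4479 (f = 3*(-20*82 + 147) = 3*(-1640 + 147) = 3*(-1493) = -4479)
f + O(567, 528) = -4479 + 567 = -3912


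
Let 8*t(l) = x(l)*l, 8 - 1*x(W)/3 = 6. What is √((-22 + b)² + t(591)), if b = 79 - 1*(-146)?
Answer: √166609/2 ≈ 204.09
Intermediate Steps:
x(W) = 6 (x(W) = 24 - 3*6 = 24 - 18 = 6)
b = 225 (b = 79 + 146 = 225)
t(l) = 3*l/4 (t(l) = (6*l)/8 = 3*l/4)
√((-22 + b)² + t(591)) = √((-22 + 225)² + (¾)*591) = √(203² + 1773/4) = √(41209 + 1773/4) = √(166609/4) = √166609/2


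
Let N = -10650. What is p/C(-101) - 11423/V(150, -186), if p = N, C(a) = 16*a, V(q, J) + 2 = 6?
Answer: -2302121/808 ≈ -2849.2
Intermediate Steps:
V(q, J) = 4 (V(q, J) = -2 + 6 = 4)
p = -10650
p/C(-101) - 11423/V(150, -186) = -10650/(16*(-101)) - 11423/4 = -10650/(-1616) - 11423*1/4 = -10650*(-1/1616) - 11423/4 = 5325/808 - 11423/4 = -2302121/808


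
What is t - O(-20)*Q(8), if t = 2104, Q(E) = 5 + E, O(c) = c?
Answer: 2364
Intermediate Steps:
t - O(-20)*Q(8) = 2104 - (-20)*(5 + 8) = 2104 - (-20)*13 = 2104 - 1*(-260) = 2104 + 260 = 2364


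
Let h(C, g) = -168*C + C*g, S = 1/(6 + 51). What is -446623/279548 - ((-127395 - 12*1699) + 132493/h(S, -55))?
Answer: 11323749718151/62339204 ≈ 1.8165e+5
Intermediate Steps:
S = 1/57 ≈ 0.017544
-446623/279548 - ((-127395 - 12*1699) + 132493/h(S, -55)) = -446623/279548 - ((-127395 - 12*1699) + 132493/(((-168 - 55)/57))) = -446623*1/279548 - ((-127395 - 20388) + 132493/(((1/57)*(-223)))) = -446623/279548 - (-147783 + 132493/(-223/57)) = -446623/279548 - (-147783 + 132493*(-57/223)) = -446623/279548 - (-147783 - 7552101/223) = -446623/279548 - 1*(-40507710/223) = -446623/279548 + 40507710/223 = 11323749718151/62339204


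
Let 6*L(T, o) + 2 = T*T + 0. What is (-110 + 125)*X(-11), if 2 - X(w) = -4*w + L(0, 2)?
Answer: -625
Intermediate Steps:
L(T, o) = -⅓ + T²/6 (L(T, o) = -⅓ + (T*T + 0)/6 = -⅓ + (T² + 0)/6 = -⅓ + T²/6)
X(w) = 7/3 + 4*w (X(w) = 2 - (-4*w + (-⅓ + (⅙)*0²)) = 2 - (-4*w + (-⅓ + (⅙)*0)) = 2 - (-4*w + (-⅓ + 0)) = 2 - (-4*w - ⅓) = 2 - (-⅓ - 4*w) = 2 + (⅓ + 4*w) = 7/3 + 4*w)
(-110 + 125)*X(-11) = (-110 + 125)*(7/3 + 4*(-11)) = 15*(7/3 - 44) = 15*(-125/3) = -625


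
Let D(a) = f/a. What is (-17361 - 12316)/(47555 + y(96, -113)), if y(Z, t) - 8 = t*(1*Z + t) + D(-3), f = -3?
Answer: -29677/49485 ≈ -0.59972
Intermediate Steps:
D(a) = -3/a
y(Z, t) = 9 + t*(Z + t) (y(Z, t) = 8 + (t*(1*Z + t) - 3/(-3)) = 8 + (t*(Z + t) - 3*(-⅓)) = 8 + (t*(Z + t) + 1) = 8 + (1 + t*(Z + t)) = 9 + t*(Z + t))
(-17361 - 12316)/(47555 + y(96, -113)) = (-17361 - 12316)/(47555 + (9 + (-113)² + 96*(-113))) = -29677/(47555 + (9 + 12769 - 10848)) = -29677/(47555 + 1930) = -29677/49485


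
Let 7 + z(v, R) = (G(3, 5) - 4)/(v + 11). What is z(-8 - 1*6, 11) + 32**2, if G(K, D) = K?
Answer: 3052/3 ≈ 1017.3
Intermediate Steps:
z(v, R) = -7 - 1/(11 + v) (z(v, R) = -7 + (3 - 4)/(v + 11) = -7 - 1/(11 + v))
z(-8 - 1*6, 11) + 32**2 = (-78 - 7*(-8 - 1*6))/(11 + (-8 - 1*6)) + 32**2 = (-78 - 7*(-8 - 6))/(11 + (-8 - 6)) + 1024 = (-78 - 7*(-14))/(11 - 14) + 1024 = (-78 + 98)/(-3) + 1024 = -1/3*20 + 1024 = -20/3 + 1024 = 3052/3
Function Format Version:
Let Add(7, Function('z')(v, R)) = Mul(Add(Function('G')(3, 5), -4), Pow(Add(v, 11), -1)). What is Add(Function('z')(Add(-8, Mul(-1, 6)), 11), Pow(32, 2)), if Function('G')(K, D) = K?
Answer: Rational(3052, 3) ≈ 1017.3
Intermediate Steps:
Function('z')(v, R) = Add(-7, Mul(-1, Pow(Add(11, v), -1))) (Function('z')(v, R) = Add(-7, Mul(Add(3, -4), Pow(Add(v, 11), -1))) = Add(-7, Mul(-1, Pow(Add(11, v), -1))))
Add(Function('z')(Add(-8, Mul(-1, 6)), 11), Pow(32, 2)) = Add(Mul(Pow(Add(11, Add(-8, Mul(-1, 6))), -1), Add(-78, Mul(-7, Add(-8, Mul(-1, 6))))), Pow(32, 2)) = Add(Mul(Pow(Add(11, Add(-8, -6)), -1), Add(-78, Mul(-7, Add(-8, -6)))), 1024) = Add(Mul(Pow(Add(11, -14), -1), Add(-78, Mul(-7, -14))), 1024) = Add(Mul(Pow(-3, -1), Add(-78, 98)), 1024) = Add(Mul(Rational(-1, 3), 20), 1024) = Add(Rational(-20, 3), 1024) = Rational(3052, 3)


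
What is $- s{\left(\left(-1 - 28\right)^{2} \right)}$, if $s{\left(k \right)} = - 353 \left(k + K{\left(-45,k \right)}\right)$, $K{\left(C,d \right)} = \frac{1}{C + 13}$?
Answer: $\frac{9499583}{32} \approx 2.9686 \cdot 10^{5}$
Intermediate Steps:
$K{\left(C,d \right)} = \frac{1}{13 + C}$
$s{\left(k \right)} = \frac{353}{32} - 353 k$ ($s{\left(k \right)} = - 353 \left(k + \frac{1}{13 - 45}\right) = - 353 \left(k + \frac{1}{-32}\right) = - 353 \left(k - \frac{1}{32}\right) = - 353 \left(- \frac{1}{32} + k\right) = \frac{353}{32} - 353 k$)
$- s{\left(\left(-1 - 28\right)^{2} \right)} = - (\frac{353}{32} - 353 \left(-1 - 28\right)^{2}) = - (\frac{353}{32} - 353 \left(-29\right)^{2}) = - (\frac{353}{32} - 296873) = \left(-1\right) \left(- \frac{9499583}{32}\right) = \frac{9499583}{32}$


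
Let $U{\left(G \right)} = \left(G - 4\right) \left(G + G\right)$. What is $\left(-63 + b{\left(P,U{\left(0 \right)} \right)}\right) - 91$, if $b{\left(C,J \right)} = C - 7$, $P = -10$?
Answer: $-171$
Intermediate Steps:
$U{\left(G \right)} = 2 G \left(-4 + G\right)$ ($U{\left(G \right)} = \left(-4 + G\right) 2 G = 2 G \left(-4 + G\right)$)
$b{\left(C,J \right)} = -7 + C$ ($b{\left(C,J \right)} = C - 7 = -7 + C$)
$\left(-63 + b{\left(P,U{\left(0 \right)} \right)}\right) - 91 = \left(-63 - 17\right) - 91 = -80 - 91 = -171$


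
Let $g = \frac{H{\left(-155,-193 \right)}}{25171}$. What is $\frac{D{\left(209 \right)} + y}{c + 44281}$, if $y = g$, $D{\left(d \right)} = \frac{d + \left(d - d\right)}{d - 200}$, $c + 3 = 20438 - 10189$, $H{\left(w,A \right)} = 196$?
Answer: $\frac{5262503}{12352492053} \approx 0.00042603$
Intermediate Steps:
$c = 10246$ ($c = -3 + \left(20438 - 10189\right) = -3 + 10249 = 10246$)
$D{\left(d \right)} = \frac{d}{-200 + d}$ ($D{\left(d \right)} = \frac{d + 0}{-200 + d} = \frac{d}{-200 + d}$)
$g = \frac{196}{25171} \approx 0.0077867$
$y = \frac{196}{25171} \approx 0.0077867$
$\frac{D{\left(209 \right)} + y}{c + 44281} = \frac{\frac{209}{-200 + 209} + \frac{196}{25171}}{10246 + 44281} = \frac{\frac{209}{9} + \frac{196}{25171}}{54527} = \left(209 \cdot \frac{1}{9} + \frac{196}{25171}\right) \frac{1}{54527} = \left(\frac{209}{9} + \frac{196}{25171}\right) \frac{1}{54527} = \frac{5262503}{226539} \cdot \frac{1}{54527} = \frac{5262503}{12352492053}$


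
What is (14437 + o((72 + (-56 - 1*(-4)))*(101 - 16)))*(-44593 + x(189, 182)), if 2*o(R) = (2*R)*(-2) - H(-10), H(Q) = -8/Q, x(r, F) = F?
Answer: -2450732213/5 ≈ -4.9015e+8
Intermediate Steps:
o(R) = -2/5 - 2*R (o(R) = ((2*R)*(-2) - (-8)/(-10))/2 = (-4*R - (-8)*(-1)/10)/2 = (-4*R - 1*4/5)/2 = (-4*R - 4/5)/2 = (-4/5 - 4*R)/2 = -2/5 - 2*R)
(14437 + o((72 + (-56 - 1*(-4)))*(101 - 16)))*(-44593 + x(189, 182)) = (14437 + (-2/5 - 2*(72 + (-56 - 1*(-4)))*(101 - 16)))*(-44593 + 182) = (14437 + (-2/5 - 2*(72 + (-56 + 4))*85))*(-44411) = (14437 + (-2/5 - 2*(72 - 52)*85))*(-44411) = (14437 + (-2/5 - 40*85))*(-44411) = (14437 + (-2/5 - 2*1700))*(-44411) = (14437 + (-2/5 - 3400))*(-44411) = (14437 - 17002/5)*(-44411) = (55183/5)*(-44411) = -2450732213/5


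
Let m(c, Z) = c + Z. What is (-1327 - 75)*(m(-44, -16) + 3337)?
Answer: -4594354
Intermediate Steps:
m(c, Z) = Z + c
(-1327 - 75)*(m(-44, -16) + 3337) = (-1327 - 75)*((-16 - 44) + 3337) = -1402*(-60 + 3337) = -1402*3277 = -4594354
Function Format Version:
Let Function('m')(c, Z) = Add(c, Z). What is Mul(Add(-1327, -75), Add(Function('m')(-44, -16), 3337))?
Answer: -4594354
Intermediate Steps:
Function('m')(c, Z) = Add(Z, c)
Mul(Add(-1327, -75), Add(Function('m')(-44, -16), 3337)) = Mul(Add(-1327, -75), Add(Add(-16, -44), 3337)) = Mul(-1402, Add(-60, 3337)) = Mul(-1402, 3277) = -4594354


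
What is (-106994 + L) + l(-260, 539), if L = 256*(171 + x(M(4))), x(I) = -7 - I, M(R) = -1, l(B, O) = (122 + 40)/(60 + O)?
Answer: -38787484/599 ≈ -64754.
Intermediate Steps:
l(B, O) = 162/(60 + O)
L = 42240 (L = 256*(171 + (-7 - 1*(-1))) = 256*(171 + (-7 + 1)) = 256*(171 - 6) = 256*165 = 42240)
(-106994 + L) + l(-260, 539) = (-106994 + 42240) + 162/(60 + 539) = -64754 + 162/599 = -38787484/599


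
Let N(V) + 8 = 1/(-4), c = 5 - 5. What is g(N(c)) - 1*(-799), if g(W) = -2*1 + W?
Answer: 3155/4 ≈ 788.75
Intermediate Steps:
c = 0
N(V) = -33/4 (N(V) = -8 + 1/(-4) = -8 - 1/4 = -33/4)
g(W) = -2 + W
g(N(c)) - 1*(-799) = (-2 - 33/4) - 1*(-799) = -41/4 + 799 = 3155/4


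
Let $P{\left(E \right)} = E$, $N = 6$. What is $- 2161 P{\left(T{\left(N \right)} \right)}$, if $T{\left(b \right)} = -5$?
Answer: $10805$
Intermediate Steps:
$- 2161 P{\left(T{\left(N \right)} \right)} = \left(-2161\right) \left(-5\right) = 10805$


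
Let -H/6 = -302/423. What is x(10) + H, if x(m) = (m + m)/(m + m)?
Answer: 745/141 ≈ 5.2837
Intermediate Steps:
x(m) = 1 (x(m) = (2*m)/((2*m)) = (2*m)*(1/(2*m)) = 1)
H = 604/141 (H = -(-1812)/423 = -6*(-302/423) = 604/141 ≈ 4.2837)
x(10) + H = 1 + 604/141 = 745/141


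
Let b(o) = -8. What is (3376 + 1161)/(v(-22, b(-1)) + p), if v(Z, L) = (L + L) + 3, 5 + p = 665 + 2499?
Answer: 349/242 ≈ 1.4421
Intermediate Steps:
p = 3159 (p = -5 + (665 + 2499) = -5 + 3164 = 3159)
v(Z, L) = 3 + 2*L (v(Z, L) = 2*L + 3 = 3 + 2*L)
(3376 + 1161)/(v(-22, b(-1)) + p) = (3376 + 1161)/((3 + 2*(-8)) + 3159) = 4537/((3 - 16) + 3159) = 4537/(-13 + 3159) = 4537/3146 = 4537*(1/3146) = 349/242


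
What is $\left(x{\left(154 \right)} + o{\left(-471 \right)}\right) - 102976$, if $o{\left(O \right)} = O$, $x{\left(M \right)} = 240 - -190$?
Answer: $-103017$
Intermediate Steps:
$x{\left(M \right)} = 430$ ($x{\left(M \right)} = 240 + 190 = 430$)
$\left(x{\left(154 \right)} + o{\left(-471 \right)}\right) - 102976 = \left(430 - 471\right) - 102976 = -41 - 102976 = -103017$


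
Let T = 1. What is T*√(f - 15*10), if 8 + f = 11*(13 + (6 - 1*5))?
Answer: 2*I ≈ 2.0*I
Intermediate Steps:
f = 146 (f = -8 + 11*(13 + (6 - 1*5)) = -8 + 11*(13 + (6 - 5)) = -8 + 11*(13 + 1) = -8 + 11*14 = -8 + 154 = 146)
T*√(f - 15*10) = 1*√(146 - 15*10) = 1*√(146 - 150) = 1*√(-4) = 1*(2*I) = 2*I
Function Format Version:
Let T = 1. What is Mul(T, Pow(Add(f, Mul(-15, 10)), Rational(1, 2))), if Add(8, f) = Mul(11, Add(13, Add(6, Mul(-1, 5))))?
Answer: Mul(2, I) ≈ Mul(2.0000, I)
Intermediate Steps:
f = 146 (f = Add(-8, Mul(11, Add(13, Add(6, Mul(-1, 5))))) = Add(-8, Mul(11, Add(13, Add(6, -5)))) = Add(-8, Mul(11, Add(13, 1))) = Add(-8, Mul(11, 14)) = Add(-8, 154) = 146)
Mul(T, Pow(Add(f, Mul(-15, 10)), Rational(1, 2))) = Mul(1, Pow(Add(146, Mul(-15, 10)), Rational(1, 2))) = Mul(1, Pow(Add(146, -150), Rational(1, 2))) = Mul(1, Pow(-4, Rational(1, 2))) = Mul(1, Mul(2, I)) = Mul(2, I)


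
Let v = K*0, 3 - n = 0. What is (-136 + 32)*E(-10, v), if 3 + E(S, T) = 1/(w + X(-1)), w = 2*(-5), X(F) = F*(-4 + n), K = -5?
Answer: 2912/9 ≈ 323.56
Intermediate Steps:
n = 3 (n = 3 - 1*0 = 3 + 0 = 3)
X(F) = -F (X(F) = F*(-4 + 3) = F*(-1) = -F)
v = 0 (v = -5*0 = 0)
w = -10
E(S, T) = -28/9 (E(S, T) = -3 + 1/(-10 - 1*(-1)) = -3 + 1/(-10 + 1) = -3 + 1/(-9) = -3 - ⅑ = -28/9)
(-136 + 32)*E(-10, v) = (-136 + 32)*(-28/9) = -104*(-28/9) = 2912/9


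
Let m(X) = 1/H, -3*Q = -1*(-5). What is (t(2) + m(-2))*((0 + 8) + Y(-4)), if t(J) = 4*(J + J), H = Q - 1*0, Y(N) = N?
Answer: 308/5 ≈ 61.600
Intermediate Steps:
Q = -5/3 (Q = -(-1)*(-5)/3 = -⅓*5 = -5/3 ≈ -1.6667)
H = -5/3 (H = -5/3 - 1*0 = -5/3 + 0 = -5/3 ≈ -1.6667)
t(J) = 8*J (t(J) = 4*(2*J) = 8*J)
m(X) = -⅗ (m(X) = 1/(-5/3) = -⅗)
(t(2) + m(-2))*((0 + 8) + Y(-4)) = (8*2 - ⅗)*((0 + 8) - 4) = (16 - ⅗)*(8 - 4) = (77/5)*4 = 308/5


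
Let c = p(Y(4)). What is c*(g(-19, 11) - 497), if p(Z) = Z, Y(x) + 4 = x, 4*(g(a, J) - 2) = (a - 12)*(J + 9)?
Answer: 0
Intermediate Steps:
g(a, J) = 2 + (-12 + a)*(9 + J)/4 (g(a, J) = 2 + ((a - 12)*(J + 9))/4 = 2 + ((-12 + a)*(9 + J))/4 = 2 + (-12 + a)*(9 + J)/4)
Y(x) = -4 + x
c = 0 (c = -4 + 4 = 0)
c*(g(-19, 11) - 497) = 0*((-25 - 3*11 + (9/4)*(-19) + (¼)*11*(-19)) - 497) = 0*((-25 - 33 - 171/4 - 209/4) - 497) = 0*(-153 - 497) = 0*(-650) = 0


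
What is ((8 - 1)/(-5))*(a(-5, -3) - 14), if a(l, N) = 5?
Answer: 63/5 ≈ 12.600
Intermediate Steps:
((8 - 1)/(-5))*(a(-5, -3) - 14) = ((8 - 1)/(-5))*(5 - 14) = (7*(-1/5))*(-9) = -7/5*(-9) = 63/5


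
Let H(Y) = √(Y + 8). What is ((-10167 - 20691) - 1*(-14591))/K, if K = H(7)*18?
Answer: -16267*√15/270 ≈ -233.34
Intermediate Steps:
H(Y) = √(8 + Y)
K = 18*√15 (K = √(8 + 7)*18 = √15*18 = 18*√15 ≈ 69.714)
((-10167 - 20691) - 1*(-14591))/K = ((-10167 - 20691) - 1*(-14591))/((18*√15)) = (-30858 + 14591)*(√15/270) = -16267*√15/270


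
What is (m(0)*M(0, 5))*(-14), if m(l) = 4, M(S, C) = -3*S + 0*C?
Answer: 0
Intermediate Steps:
M(S, C) = -3*S (M(S, C) = -3*S + 0 = -3*S)
(m(0)*M(0, 5))*(-14) = (4*(-3*0))*(-14) = (4*0)*(-14) = 0*(-14) = 0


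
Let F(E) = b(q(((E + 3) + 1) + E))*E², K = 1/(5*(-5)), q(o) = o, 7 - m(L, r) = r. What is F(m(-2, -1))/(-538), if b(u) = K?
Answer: 32/6725 ≈ 0.0047584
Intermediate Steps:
m(L, r) = 7 - r
K = -1/25 (K = 1/(-25) = -1/25 ≈ -0.040000)
b(u) = -1/25
F(E) = -E²/25
F(m(-2, -1))/(-538) = -(7 - 1*(-1))²/25/(-538) = -(7 + 1)²/25*(-1/538) = -1/25*8²*(-1/538) = -1/25*64*(-1/538) = -64/25*(-1/538) = 32/6725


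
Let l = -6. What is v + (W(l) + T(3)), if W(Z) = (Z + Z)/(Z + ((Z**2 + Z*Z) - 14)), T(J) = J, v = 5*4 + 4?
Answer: 348/13 ≈ 26.769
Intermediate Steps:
v = 24 (v = 20 + 4 = 24)
W(Z) = 2*Z/(-14 + Z + 2*Z**2) (W(Z) = (2*Z)/(Z + ((Z**2 + Z**2) - 14)) = (2*Z)/(Z + (2*Z**2 - 14)) = (2*Z)/(Z + (-14 + 2*Z**2)) = (2*Z)/(-14 + Z + 2*Z**2) = 2*Z/(-14 + Z + 2*Z**2))
v + (W(l) + T(3)) = 24 + (2*(-6)/(-14 - 6 + 2*(-6)**2) + 3) = 24 + (2*(-6)/(-14 - 6 + 2*36) + 3) = 24 + (2*(-6)/(-14 - 6 + 72) + 3) = 24 + (2*(-6)/52 + 3) = 24 + (2*(-6)*(1/52) + 3) = 24 + (-3/13 + 3) = 24 + 36/13 = 348/13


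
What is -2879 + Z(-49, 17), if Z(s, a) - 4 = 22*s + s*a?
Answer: -4786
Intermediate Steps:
Z(s, a) = 4 + 22*s + a*s (Z(s, a) = 4 + (22*s + s*a) = 4 + (22*s + a*s) = 4 + 22*s + a*s)
-2879 + Z(-49, 17) = -2879 + (4 + 22*(-49) + 17*(-49)) = -2879 + (4 - 1078 - 833) = -2879 - 1907 = -4786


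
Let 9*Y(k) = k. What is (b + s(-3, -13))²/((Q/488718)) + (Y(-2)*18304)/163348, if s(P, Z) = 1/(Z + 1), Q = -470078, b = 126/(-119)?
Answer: -551690456568659/399442338551088 ≈ -1.3812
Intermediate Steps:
b = -18/17 (b = 126*(-1/119) = -18/17 ≈ -1.0588)
Y(k) = k/9
s(P, Z) = 1/(1 + Z)
(b + s(-3, -13))²/((Q/488718)) + (Y(-2)*18304)/163348 = (-18/17 + 1/(1 - 13))²/((-470078/488718)) + (((⅑)*(-2))*18304)/163348 = (-18/17 + 1/(-12))²/((-470078*1/488718)) - 2/9*18304*(1/163348) = (-18/17 - 1/12)²/(-235039/244359) - 36608/9*1/163348 = (-233/204)²*(-244359/235039) - 9152/367533 = (54289/41616)*(-244359/235039) - 9152/367533 = -1474000639/1086820336 - 9152/367533 = -551690456568659/399442338551088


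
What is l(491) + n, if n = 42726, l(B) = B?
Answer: 43217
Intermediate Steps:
l(491) + n = 491 + 42726 = 43217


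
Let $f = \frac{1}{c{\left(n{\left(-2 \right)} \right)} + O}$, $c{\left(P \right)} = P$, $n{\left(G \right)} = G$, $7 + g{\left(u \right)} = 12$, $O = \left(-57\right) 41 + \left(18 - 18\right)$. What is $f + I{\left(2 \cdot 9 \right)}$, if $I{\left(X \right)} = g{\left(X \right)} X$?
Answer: $\frac{210509}{2339} \approx 90.0$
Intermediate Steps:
$O = -2337$ ($O = -2337 + 0 = -2337$)
$g{\left(u \right)} = 5$ ($g{\left(u \right)} = -7 + 12 = 5$)
$I{\left(X \right)} = 5 X$
$f = - \frac{1}{2339}$ ($f = \frac{1}{-2 - 2337} = \frac{1}{-2339} = - \frac{1}{2339} \approx -0.00042753$)
$f + I{\left(2 \cdot 9 \right)} = - \frac{1}{2339} + 5 \cdot 2 \cdot 9 = - \frac{1}{2339} + 5 \cdot 18 = - \frac{1}{2339} + 90 = \frac{210509}{2339}$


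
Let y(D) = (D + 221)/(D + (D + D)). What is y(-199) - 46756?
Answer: -27913354/597 ≈ -46756.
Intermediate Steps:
y(D) = (221 + D)/(3*D) (y(D) = (221 + D)/(D + 2*D) = (221 + D)/((3*D)) = (221 + D)*(1/(3*D)) = (221 + D)/(3*D))
y(-199) - 46756 = (⅓)*(221 - 199)/(-199) - 46756 = (⅓)*(-1/199)*22 - 46756 = -22/597 - 46756 = -27913354/597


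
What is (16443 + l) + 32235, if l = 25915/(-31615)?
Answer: 307785811/6323 ≈ 48677.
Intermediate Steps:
l = -5183/6323 (l = 25915*(-1/31615) = -5183/6323 ≈ -0.81971)
(16443 + l) + 32235 = (16443 - 5183/6323) + 32235 = 103963906/6323 + 32235 = 307785811/6323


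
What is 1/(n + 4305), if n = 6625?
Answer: 1/10930 ≈ 9.1491e-5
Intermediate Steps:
1/(n + 4305) = 1/(6625 + 4305) = 1/10930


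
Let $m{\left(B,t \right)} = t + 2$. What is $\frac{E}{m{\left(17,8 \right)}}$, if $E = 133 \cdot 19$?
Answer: $\frac{2527}{10} \approx 252.7$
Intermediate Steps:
$m{\left(B,t \right)} = 2 + t$
$E = 2527$
$\frac{E}{m{\left(17,8 \right)}} = \frac{2527}{2 + 8} = \frac{2527}{10}$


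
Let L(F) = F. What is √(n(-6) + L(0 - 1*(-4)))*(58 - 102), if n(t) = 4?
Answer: -88*√2 ≈ -124.45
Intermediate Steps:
√(n(-6) + L(0 - 1*(-4)))*(58 - 102) = √(4 + (0 - 1*(-4)))*(58 - 102) = √(4 + (0 + 4))*(-44) = √(4 + 4)*(-44) = √8*(-44) = (2*√2)*(-44) = -88*√2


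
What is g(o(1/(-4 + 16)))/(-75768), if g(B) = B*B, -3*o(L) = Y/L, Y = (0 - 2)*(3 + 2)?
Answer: -200/9471 ≈ -0.021117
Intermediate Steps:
Y = -10 (Y = -2*5 = -10)
o(L) = 10/(3*L) (o(L) = -(-10)/(3*L) = 10/(3*L))
g(B) = B²
g(o(1/(-4 + 16)))/(-75768) = (10/(3*(1/(-4 + 16))))²/(-75768) = (10/(3*(1/12)))²*(-1/75768) = ((10/3)*12)²*(-1/75768) = 40²*(-1/75768) = 1600*(-1/75768) = -200/9471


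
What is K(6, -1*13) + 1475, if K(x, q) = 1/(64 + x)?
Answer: 103251/70 ≈ 1475.0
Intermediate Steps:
K(6, -1*13) + 1475 = 1/(64 + 6) + 1475 = 1/70 + 1475 = 103251/70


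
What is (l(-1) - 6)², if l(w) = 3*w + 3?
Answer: 36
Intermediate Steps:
l(w) = 3 + 3*w
(l(-1) - 6)² = ((3 + 3*(-1)) - 6)² = ((3 - 3) - 6)² = (0 - 6)² = (-6)² = 36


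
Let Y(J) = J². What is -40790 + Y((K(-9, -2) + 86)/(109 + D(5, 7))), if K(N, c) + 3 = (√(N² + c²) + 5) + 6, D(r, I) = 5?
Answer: -530097919/12996 + 47*√85/3249 ≈ -40789.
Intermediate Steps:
K(N, c) = 8 + √(N² + c²) (K(N, c) = -3 + ((√(N² + c²) + 5) + 6) = -3 + ((5 + √(N² + c²)) + 6) = -3 + (11 + √(N² + c²)) = 8 + √(N² + c²))
-40790 + Y((K(-9, -2) + 86)/(109 + D(5, 7))) = -40790 + (((8 + √((-9)² + (-2)²)) + 86)/(109 + 5))² = -40790 + (((8 + √(81 + 4)) + 86)/114)² = -40790 + (((8 + √85) + 86)*(1/114))² = -40790 + ((94 + √85)*(1/114))² = -40790 + (47/57 + √85/114)²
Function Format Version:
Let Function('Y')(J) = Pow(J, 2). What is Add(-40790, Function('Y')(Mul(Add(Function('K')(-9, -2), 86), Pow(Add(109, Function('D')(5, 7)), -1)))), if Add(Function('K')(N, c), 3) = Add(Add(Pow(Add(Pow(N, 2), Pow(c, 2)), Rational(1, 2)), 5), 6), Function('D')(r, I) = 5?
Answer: Add(Rational(-530097919, 12996), Mul(Rational(47, 3249), Pow(85, Rational(1, 2)))) ≈ -40789.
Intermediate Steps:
Function('K')(N, c) = Add(8, Pow(Add(Pow(N, 2), Pow(c, 2)), Rational(1, 2))) (Function('K')(N, c) = Add(-3, Add(Add(Pow(Add(Pow(N, 2), Pow(c, 2)), Rational(1, 2)), 5), 6)) = Add(-3, Add(Add(5, Pow(Add(Pow(N, 2), Pow(c, 2)), Rational(1, 2))), 6)) = Add(-3, Add(11, Pow(Add(Pow(N, 2), Pow(c, 2)), Rational(1, 2)))) = Add(8, Pow(Add(Pow(N, 2), Pow(c, 2)), Rational(1, 2))))
Add(-40790, Function('Y')(Mul(Add(Function('K')(-9, -2), 86), Pow(Add(109, Function('D')(5, 7)), -1)))) = Add(-40790, Pow(Mul(Add(Add(8, Pow(Add(Pow(-9, 2), Pow(-2, 2)), Rational(1, 2))), 86), Pow(Add(109, 5), -1)), 2)) = Add(-40790, Pow(Mul(Add(Add(8, Pow(Add(81, 4), Rational(1, 2))), 86), Pow(114, -1)), 2)) = Add(-40790, Pow(Mul(Add(Add(8, Pow(85, Rational(1, 2))), 86), Rational(1, 114)), 2)) = Add(-40790, Pow(Mul(Add(94, Pow(85, Rational(1, 2))), Rational(1, 114)), 2)) = Add(-40790, Pow(Add(Rational(47, 57), Mul(Rational(1, 114), Pow(85, Rational(1, 2)))), 2))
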